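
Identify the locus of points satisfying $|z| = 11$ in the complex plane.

|z| = 11 means sqrt(x^2 + y^2) = 11
This is a circle of radius 11 centered at the origin


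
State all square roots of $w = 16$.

|w| = 16, arg(w) = 0°
Root modulus = 16^(1/2) = 4
Root arguments: θ_k = (0° + 360°k)/2 for k = 0, 1, ..., 1
Roots: 4, -4


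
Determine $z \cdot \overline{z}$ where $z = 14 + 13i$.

z * conjugate(z) = |z|^2 = a^2 + b^2
= 14^2 + 13^2 = 365


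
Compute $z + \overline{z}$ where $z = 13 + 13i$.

z + conjugate(z) = (a + bi) + (a - bi) = 2a
= 2 * 13 = 26


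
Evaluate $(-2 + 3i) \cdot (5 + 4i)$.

(a1*a2 - b1*b2) + (a1*b2 + b1*a2)i
= (-10 - 12) + (-8 + 15)i
= -22 + 7i


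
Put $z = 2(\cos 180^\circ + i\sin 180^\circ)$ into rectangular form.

a = r cos θ = 2 * -1 = -2
b = r sin θ = 2 * 0 = 0
z = -2


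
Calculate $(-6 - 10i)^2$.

(a + bi)^2 = a^2 - b^2 + 2abi
= (-6)^2 - (-10)^2 + 2*(-6)*(-10)i
= -64 + 120i


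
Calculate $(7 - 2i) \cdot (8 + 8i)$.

(a1*a2 - b1*b2) + (a1*b2 + b1*a2)i
= (56 - (-16)) + (56 + (-16))i
= 72 + 40i


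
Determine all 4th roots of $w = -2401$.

|w| = 2401, arg(w) = 180°
Root modulus = 2401^(1/4) = 7
Root arguments: θ_k = (180° + 360°k)/4 for k = 0, 1, ..., 3
Roots: 7*sqrt(2)/2 + (7*sqrt(2)/2)i, -7*sqrt(2)/2 + (7*sqrt(2)/2)i, -7*sqrt(2)/2 - (7*sqrt(2)/2)i, 7*sqrt(2)/2 - (7*sqrt(2)/2)i


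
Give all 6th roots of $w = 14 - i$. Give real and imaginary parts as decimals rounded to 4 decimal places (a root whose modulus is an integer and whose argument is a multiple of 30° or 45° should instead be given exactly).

|w| = sqrt(197) ≈ 14.035669, arg(w) ≈ 355.914383°
Root modulus = sqrt(197)^(1/6) ≈ 1.553122
Root arguments: θ_k = (arg(w) + 360°k)/6 for k = 0, 1, ..., 5
Compute each root as (root modulus)(cos θ_k + i sin θ_k) using full-precision intermediates, then round to 4 decimal places.
Roots: 0.7925 + 1.3357i, -0.7605 + 1.3542i, -1.5530 + 0.0185i, -0.7925 - 1.3357i, 0.7605 - 1.3542i, 1.5530 - 0.0185i


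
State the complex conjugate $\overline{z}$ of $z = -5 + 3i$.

If z = a + bi, then conjugate(z) = a - bi
conjugate(-5 + 3i) = -5 - 3i


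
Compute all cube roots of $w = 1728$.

|w| = 1728, arg(w) = 0°
Root modulus = 1728^(1/3) = 12
Root arguments: θ_k = (0° + 360°k)/3 for k = 0, 1, ..., 2
Roots: 12, -6 + 6*sqrt(3)i, -6 - 6*sqrt(3)i


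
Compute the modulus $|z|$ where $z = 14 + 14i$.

|z| = sqrt(a^2 + b^2) = sqrt(14^2 + 14^2) = sqrt(392) = sqrt(392)


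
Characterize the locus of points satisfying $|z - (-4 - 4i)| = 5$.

|z - z0| = r describes a circle centered at z0 with radius r
Here z0 = -4 - 4i and r = 5
Locus: Circle centered at (-4, -4) with radius 5


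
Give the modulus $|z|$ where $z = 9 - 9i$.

|z| = sqrt(a^2 + b^2) = sqrt(9^2 + (-9)^2) = sqrt(162) = sqrt(162)


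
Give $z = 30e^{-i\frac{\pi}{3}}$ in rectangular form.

a = r cos θ = 30 * 1/2 = 15
b = r sin θ = 30 * -sqrt(3)/2 = -15*sqrt(3)
z = 15 - 15*sqrt(3)i


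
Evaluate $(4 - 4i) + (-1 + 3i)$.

(4 + (-1)) + (-4 + 3)i = 3 - i


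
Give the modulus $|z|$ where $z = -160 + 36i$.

|z| = sqrt(a^2 + b^2) = sqrt((-160)^2 + 36^2) = sqrt(26896) = 164


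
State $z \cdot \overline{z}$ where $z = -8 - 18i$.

z * conjugate(z) = |z|^2 = a^2 + b^2
= (-8)^2 + (-18)^2 = 388


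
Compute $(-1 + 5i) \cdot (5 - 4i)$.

(a1*a2 - b1*b2) + (a1*b2 + b1*a2)i
= (-5 - (-20)) + (4 + 25)i
= 15 + 29i


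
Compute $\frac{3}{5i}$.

Multiply numerator and denominator by conjugate (-5i):
= (3)(-5i) / (0^2 + 5^2)
= (-15i) / 25
Divide through by 5: (-3i) / 5
= 0 - (3/5)i


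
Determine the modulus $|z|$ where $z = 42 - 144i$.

|z| = sqrt(a^2 + b^2) = sqrt(42^2 + (-144)^2) = sqrt(22500) = 150


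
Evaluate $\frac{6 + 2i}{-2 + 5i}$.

Multiply numerator and denominator by conjugate (-2 - 5i):
= (6 + 2i)(-2 - 5i) / ((-2)^2 + 5^2)
= (-2 - 34i) / 29
= -2/29 - (34/29)i


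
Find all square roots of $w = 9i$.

|w| = 9, arg(w) = 90°
Root modulus = 9^(1/2) = 3
Root arguments: θ_k = (90° + 360°k)/2 for k = 0, 1, ..., 1
Roots: 3*sqrt(2)/2 + (3*sqrt(2)/2)i, -3*sqrt(2)/2 - (3*sqrt(2)/2)i


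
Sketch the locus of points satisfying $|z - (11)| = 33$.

|z - z0| = r describes a circle centered at z0 with radius r
Here z0 = 11 and r = 33
Locus: Circle centered at (11, 0) with radius 33


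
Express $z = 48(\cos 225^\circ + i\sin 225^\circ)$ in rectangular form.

a = r cos θ = 48 * -sqrt(2)/2 = -24*sqrt(2)
b = r sin θ = 48 * -sqrt(2)/2 = -24*sqrt(2)
z = -24*sqrt(2) - 24*sqrt(2)i


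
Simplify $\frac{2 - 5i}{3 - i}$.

Multiply numerator and denominator by conjugate (3 + i):
= (2 - 5i)(3 + i) / (3^2 + (-1)^2)
= (11 - 13i) / 10
= 11/10 - (13/10)i


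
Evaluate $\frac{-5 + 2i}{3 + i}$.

Multiply numerator and denominator by conjugate (3 - i):
= (-5 + 2i)(3 - i) / (3^2 + 1^2)
= (-13 + 11i) / 10
= -13/10 + (11/10)i


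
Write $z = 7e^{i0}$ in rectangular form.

a = r cos θ = 7 * 1 = 7
b = r sin θ = 7 * 0 = 0
z = 7


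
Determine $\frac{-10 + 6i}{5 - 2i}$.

Multiply numerator and denominator by conjugate (5 + 2i):
= (-10 + 6i)(5 + 2i) / (5^2 + (-2)^2)
= (-62 + 10i) / 29
= -62/29 + (10/29)i


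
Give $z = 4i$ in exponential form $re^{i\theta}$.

r = |z| = sqrt((0)^2 + (4)^2) = sqrt(0 + 16) = sqrt(16) = 4
a = 0 and b > 0, so z lies on the positive imaginary axis: θ = 90° = π/2
z = 4e^(i*π/2)


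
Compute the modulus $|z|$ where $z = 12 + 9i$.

|z| = sqrt(a^2 + b^2) = sqrt(12^2 + 9^2) = sqrt(225) = 15


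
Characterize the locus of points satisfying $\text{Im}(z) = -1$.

Im(z) = y where z = x + yi; the equation y = -1 is satisfied by all points with that y-coordinate
Locus: Horizontal line y = -1


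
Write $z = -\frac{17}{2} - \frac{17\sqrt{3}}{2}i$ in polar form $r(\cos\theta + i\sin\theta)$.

r = |z| = sqrt(a^2 + b^2) = sqrt((-17/2)^2 + (-17*sqrt(3)/2)^2) = sqrt(289/4 + 867/4) = sqrt(289) = 17
θ = arctan(b/a) = arctan(-14.7224/-8.5) (quadrant-adjusted) = 240°
z = 17(cos 240° + i sin 240°)


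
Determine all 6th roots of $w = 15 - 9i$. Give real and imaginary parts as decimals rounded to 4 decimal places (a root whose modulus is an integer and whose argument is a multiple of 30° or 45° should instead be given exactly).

|w| = sqrt(306) ≈ 17.492856, arg(w) ≈ 329.036243°
Root modulus = sqrt(306)^(1/6) ≈ 1.611178
Root arguments: θ_k = (arg(w) + 360°k)/6 for k = 0, 1, ..., 5
Compute each root as (root modulus)(cos θ_k + i sin θ_k) using full-precision intermediates, then round to 4 decimal places.
Roots: 0.9278 + 1.3172i, -0.6768 + 1.4621i, -1.6046 + 0.1449i, -0.9278 - 1.3172i, 0.6768 - 1.4621i, 1.6046 - 0.1449i


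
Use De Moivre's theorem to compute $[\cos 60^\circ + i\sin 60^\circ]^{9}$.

By De Moivre: z^n = r^n(cos(nθ) + i sin(nθ))
= 1^9(cos(9*60°) + i sin(9*60°))
= 1(cos 180° + i sin 180°)
= -1


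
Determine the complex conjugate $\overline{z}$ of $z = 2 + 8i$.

If z = a + bi, then conjugate(z) = a - bi
conjugate(2 + 8i) = 2 - 8i


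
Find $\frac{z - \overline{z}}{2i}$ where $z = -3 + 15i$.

z - conjugate(z) = 2bi
(z - conjugate(z))/(2i) = 2bi/(2i) = b = 15


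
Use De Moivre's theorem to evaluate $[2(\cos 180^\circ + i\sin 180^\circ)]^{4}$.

By De Moivre: z^n = r^n(cos(nθ) + i sin(nθ))
= 2^4(cos(4*180°) + i sin(4*180°))
= 16(cos 0° + i sin 0°)
= 16


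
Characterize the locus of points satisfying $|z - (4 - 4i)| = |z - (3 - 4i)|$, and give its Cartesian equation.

|z - z1| = |z - z2| means z is equidistant from z1 and z2,
i.e. the perpendicular bisector of the segment from (4, -4) to (3, -4) (midpoint (7/2, -4)).
With z = x + yi, square both sides:
(x - 4)^2 + (y - (-4))^2 = (x - 3)^2 + (y - (-4))^2
The x^2 and y^2 terms cancel: -2x + 0y = 25 - 32 = -7
Simplify: x = 7/2
Locus: Perpendicular bisector of the segment from (4, -4) to (3, -4): the line x = 7/2


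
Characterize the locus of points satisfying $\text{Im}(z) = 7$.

Im(z) = y where z = x + yi; the equation y = 7 is satisfied by all points with that y-coordinate
Locus: Horizontal line y = 7


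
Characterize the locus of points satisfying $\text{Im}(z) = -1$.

Im(z) = y where z = x + yi; the equation y = -1 is satisfied by all points with that y-coordinate
Locus: Horizontal line y = -1


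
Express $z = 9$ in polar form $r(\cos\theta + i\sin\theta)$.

r = |z| = sqrt(a^2 + b^2) = sqrt((9)^2 + (0)^2) = sqrt(81 + 0) = sqrt(81) = 9
b = 0 and a > 0, so z lies on the positive real axis: θ = 0°
z = 9(cos 0° + i sin 0°)


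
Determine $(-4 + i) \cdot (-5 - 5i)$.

(a1*a2 - b1*b2) + (a1*b2 + b1*a2)i
= (20 - (-5)) + (20 + (-5))i
= 25 + 15i


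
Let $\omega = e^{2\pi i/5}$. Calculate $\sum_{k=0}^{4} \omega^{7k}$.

Let ζ = ω^7 = e^(2πi·7/5). Since 5 ∤ 7, ζ ≠ 1.
Sum = Σ_{k=0}^{4} ζ^k = (ζ^5 - 1)/(ζ - 1) = (ω^{7·5} - 1)/(ζ - 1) = (1 - 1)/(ζ - 1) = 0


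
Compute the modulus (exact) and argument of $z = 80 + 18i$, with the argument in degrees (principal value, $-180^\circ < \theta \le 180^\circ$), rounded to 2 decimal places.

|z| = sqrt(80^2 + 18^2) = 82
arg(z) = arctan(b/a) = arctan(18/80) (quadrant-adjusted) = 12.68°


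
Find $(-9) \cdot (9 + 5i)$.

(a1*a2 - b1*b2) + (a1*b2 + b1*a2)i
= (-81 - 0) + (-45 + 0)i
= -81 - 45i


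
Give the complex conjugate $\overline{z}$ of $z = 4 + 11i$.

If z = a + bi, then conjugate(z) = a - bi
conjugate(4 + 11i) = 4 - 11i


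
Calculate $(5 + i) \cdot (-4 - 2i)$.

(a1*a2 - b1*b2) + (a1*b2 + b1*a2)i
= (-20 - (-2)) + (-10 + (-4))i
= -18 - 14i


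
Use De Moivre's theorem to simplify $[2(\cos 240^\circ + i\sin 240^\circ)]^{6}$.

By De Moivre: z^n = r^n(cos(nθ) + i sin(nθ))
= 2^6(cos(6*240°) + i sin(6*240°))
= 64(cos 0° + i sin 0°)
= 64


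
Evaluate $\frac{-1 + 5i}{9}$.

Divisor is real, so divide each part by 9:
= -1/9 + (5/9)i


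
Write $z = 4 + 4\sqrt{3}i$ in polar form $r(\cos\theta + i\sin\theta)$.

r = |z| = sqrt(a^2 + b^2) = sqrt((4)^2 + (4*sqrt(3))^2) = sqrt(16 + 48) = sqrt(64) = 8
θ = arctan(b/a) = arctan(6.9282/4) (quadrant-adjusted) = 60°
z = 8(cos 60° + i sin 60°)


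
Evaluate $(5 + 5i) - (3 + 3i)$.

(5 - 3) + (5 - 3)i = 2 + 2i


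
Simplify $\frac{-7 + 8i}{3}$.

Divisor is real, so divide each part by 3:
= -7/3 + (8/3)i


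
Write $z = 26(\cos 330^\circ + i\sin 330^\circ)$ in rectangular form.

a = r cos θ = 26 * sqrt(3)/2 = 13*sqrt(3)
b = r sin θ = 26 * -1/2 = -13
z = 13*sqrt(3) - 13i


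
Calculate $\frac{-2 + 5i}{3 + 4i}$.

Multiply numerator and denominator by conjugate (3 - 4i):
= (-2 + 5i)(3 - 4i) / (3^2 + 4^2)
= (14 + 23i) / 25
= 14/25 + (23/25)i


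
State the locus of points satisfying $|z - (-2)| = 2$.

|z - z0| = r describes a circle centered at z0 with radius r
Here z0 = -2 and r = 2
Locus: Circle centered at (-2, 0) with radius 2


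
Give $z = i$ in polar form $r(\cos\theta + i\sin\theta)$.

r = |z| = sqrt(a^2 + b^2) = sqrt((0)^2 + (1)^2) = sqrt(0 + 1) = sqrt(1) = 1
a = 0 and b > 0, so z lies on the positive imaginary axis: θ = 90°
z = 1(cos 90° + i sin 90°)


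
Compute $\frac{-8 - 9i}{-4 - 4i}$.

Multiply numerator and denominator by conjugate (-4 + 4i):
= (-8 - 9i)(-4 + 4i) / ((-4)^2 + (-4)^2)
= (68 + 4i) / 32
Divide through by 4: (17 + i) / 8
= 17/8 + (1/8)i


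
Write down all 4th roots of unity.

ω_k = e^(2πik/4) = cos(2πk/4) + i sin(2πk/4) for k = 0, 1, ..., 3
Roots: 1, i, -1, -i


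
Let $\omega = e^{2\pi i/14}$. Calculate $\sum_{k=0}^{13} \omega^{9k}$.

Let ζ = ω^9 = e^(2πi·9/14). Since 14 ∤ 9, ζ ≠ 1.
Sum = Σ_{k=0}^{13} ζ^k = (ζ^14 - 1)/(ζ - 1) = (ω^{9·14} - 1)/(ζ - 1) = (1 - 1)/(ζ - 1) = 0


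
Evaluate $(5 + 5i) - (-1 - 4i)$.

(5 - (-1)) + (5 - (-4))i = 6 + 9i


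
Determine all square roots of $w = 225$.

|w| = 225, arg(w) = 0°
Root modulus = 225^(1/2) = 15
Root arguments: θ_k = (0° + 360°k)/2 for k = 0, 1, ..., 1
Roots: 15, -15


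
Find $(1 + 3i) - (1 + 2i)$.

(1 - 1) + (3 - 2)i = i


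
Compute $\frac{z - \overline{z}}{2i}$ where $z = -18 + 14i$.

z - conjugate(z) = 2bi
(z - conjugate(z))/(2i) = 2bi/(2i) = b = 14


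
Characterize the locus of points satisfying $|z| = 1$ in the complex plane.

|z| = 1 means sqrt(x^2 + y^2) = 1
This is a circle of radius 1 centered at the origin


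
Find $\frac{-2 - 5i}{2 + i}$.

Multiply numerator and denominator by conjugate (2 - i):
= (-2 - 5i)(2 - i) / (2^2 + 1^2)
= (-9 - 8i) / 5
= -9/5 - (8/5)i


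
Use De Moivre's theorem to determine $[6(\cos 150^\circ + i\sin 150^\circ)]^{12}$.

By De Moivre: z^n = r^n(cos(nθ) + i sin(nθ))
= 6^12(cos(12*150°) + i sin(12*150°))
= 2176782336(cos 0° + i sin 0°)
= 2176782336


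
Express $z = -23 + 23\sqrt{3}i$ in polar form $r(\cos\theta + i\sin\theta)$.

r = |z| = sqrt(a^2 + b^2) = sqrt((-23)^2 + (23*sqrt(3))^2) = sqrt(529 + 1587) = sqrt(2116) = 46
θ = arctan(b/a) = arctan(39.8372/-23) (quadrant-adjusted) = 120°
z = 46(cos 120° + i sin 120°)


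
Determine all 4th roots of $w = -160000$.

|w| = 160000, arg(w) = 180°
Root modulus = 160000^(1/4) = 20
Root arguments: θ_k = (180° + 360°k)/4 for k = 0, 1, ..., 3
Roots: 10*sqrt(2) + 10*sqrt(2)i, -10*sqrt(2) + 10*sqrt(2)i, -10*sqrt(2) - 10*sqrt(2)i, 10*sqrt(2) - 10*sqrt(2)i


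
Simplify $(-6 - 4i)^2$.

(a + bi)^2 = a^2 - b^2 + 2abi
= (-6)^2 - (-4)^2 + 2*(-6)*(-4)i
= 20 + 48i


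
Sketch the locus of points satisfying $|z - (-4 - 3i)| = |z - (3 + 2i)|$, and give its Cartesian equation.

|z - z1| = |z - z2| means z is equidistant from z1 and z2,
i.e. the perpendicular bisector of the segment from (-4, -3) to (3, 2) (midpoint (-1/2, -1/2)).
With z = x + yi, square both sides:
(x - (-4))^2 + (y - (-3))^2 = (x - 3)^2 + (y - 2)^2
The x^2 and y^2 terms cancel: 14x + 10y = 13 - 25 = -12
Simplify: 7x + 5y = -6
Locus: Perpendicular bisector of the segment from (-4, -3) to (3, 2): the line 7x + 5y = -6


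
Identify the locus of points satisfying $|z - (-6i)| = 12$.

|z - z0| = r describes a circle centered at z0 with radius r
Here z0 = -6i and r = 12
Locus: Circle centered at (0, -6) with radius 12


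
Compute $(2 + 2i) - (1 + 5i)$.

(2 - 1) + (2 - 5)i = 1 - 3i


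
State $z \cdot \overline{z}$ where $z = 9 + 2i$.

z * conjugate(z) = |z|^2 = a^2 + b^2
= 9^2 + 2^2 = 85


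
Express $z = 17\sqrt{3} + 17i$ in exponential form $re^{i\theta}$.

r = |z| = sqrt((17*sqrt(3))^2 + (17)^2) = sqrt(867 + 289) = sqrt(1156) = 34
θ = arctan(b/a) = arctan(17/29.4449) (quadrant-adjusted) = 30° = π/6
z = 34e^(i*π/6)


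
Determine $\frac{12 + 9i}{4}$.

Divisor is real, so divide each part by 4:
= 3 + (9/4)i


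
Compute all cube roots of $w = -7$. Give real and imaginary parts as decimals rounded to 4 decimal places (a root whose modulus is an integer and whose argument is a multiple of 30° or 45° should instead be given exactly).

|w| = 7, arg(w) = 180°
Root modulus = 7^(1/3) ≈ 1.912931
Root arguments: θ_k = (180° + 360°k)/3 for k = 0, 1, ..., 2
Compute each root as (root modulus)(cos θ_k + i sin θ_k) using full-precision intermediates, then round to 4 decimal places.
Roots: 0.9565 + 1.6566i, -1.9129, 0.9565 - 1.6566i


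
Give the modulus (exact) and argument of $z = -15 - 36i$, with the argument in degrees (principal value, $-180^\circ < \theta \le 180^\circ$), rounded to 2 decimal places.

|z| = sqrt((-15)^2 + (-36)^2) = 39
arg(z) = arctan(b/a) = arctan(-36/-15) (quadrant-adjusted) = -112.62°


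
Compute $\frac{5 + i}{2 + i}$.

Multiply numerator and denominator by conjugate (2 - i):
= (5 + i)(2 - i) / (2^2 + 1^2)
= (11 - 3i) / 5
= 11/5 - (3/5)i


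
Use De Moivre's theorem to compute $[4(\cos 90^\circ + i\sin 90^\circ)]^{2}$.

By De Moivre: z^n = r^n(cos(nθ) + i sin(nθ))
= 4^2(cos(2*90°) + i sin(2*90°))
= 16(cos 180° + i sin 180°)
= -16


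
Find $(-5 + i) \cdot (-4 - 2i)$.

(a1*a2 - b1*b2) + (a1*b2 + b1*a2)i
= (20 - (-2)) + (10 + (-4))i
= 22 + 6i


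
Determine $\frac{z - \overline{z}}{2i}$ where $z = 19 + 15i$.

z - conjugate(z) = 2bi
(z - conjugate(z))/(2i) = 2bi/(2i) = b = 15


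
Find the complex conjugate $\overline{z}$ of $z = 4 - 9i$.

If z = a + bi, then conjugate(z) = a - bi
conjugate(4 - 9i) = 4 + 9i


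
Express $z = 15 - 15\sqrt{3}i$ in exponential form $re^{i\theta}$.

r = |z| = sqrt((15)^2 + (-15*sqrt(3))^2) = sqrt(225 + 675) = sqrt(900) = 30
θ = arctan(b/a) = arctan(-25.9808/15) (quadrant-adjusted) = -60° = -π/3
z = 30e^(-i*π/3)


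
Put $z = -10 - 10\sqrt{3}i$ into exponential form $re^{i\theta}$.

r = |z| = sqrt((-10)^2 + (-10*sqrt(3))^2) = sqrt(100 + 300) = sqrt(400) = 20
θ = arctan(b/a) = arctan(-17.3205/-10) (quadrant-adjusted) = -120° = -2π/3
z = 20e^(-i*2π/3)


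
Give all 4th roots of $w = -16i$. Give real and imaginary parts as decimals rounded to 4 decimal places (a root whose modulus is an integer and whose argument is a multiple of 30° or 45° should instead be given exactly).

|w| = 16, arg(w) = 270°
Root modulus = 16^(1/4) = 2
Root arguments: θ_k = (270° + 360°k)/4 for k = 0, 1, ..., 3
Compute each root as (root modulus)(cos θ_k + i sin θ_k) using full-precision intermediates, then round to 4 decimal places.
Roots: 0.7654 + 1.8478i, -1.8478 + 0.7654i, -0.7654 - 1.8478i, 1.8478 - 0.7654i


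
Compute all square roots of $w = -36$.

|w| = 36, arg(w) = 180°
Root modulus = 36^(1/2) = 6
Root arguments: θ_k = (180° + 360°k)/2 for k = 0, 1, ..., 1
Roots: 6i, -6i


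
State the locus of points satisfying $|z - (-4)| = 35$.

|z - z0| = r describes a circle centered at z0 with radius r
Here z0 = -4 and r = 35
Locus: Circle centered at (-4, 0) with radius 35


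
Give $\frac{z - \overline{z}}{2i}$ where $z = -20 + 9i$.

z - conjugate(z) = 2bi
(z - conjugate(z))/(2i) = 2bi/(2i) = b = 9


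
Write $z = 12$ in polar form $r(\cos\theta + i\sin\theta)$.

r = |z| = sqrt(a^2 + b^2) = sqrt((12)^2 + (0)^2) = sqrt(144 + 0) = sqrt(144) = 12
b = 0 and a > 0, so z lies on the positive real axis: θ = 0°
z = 12(cos 0° + i sin 0°)


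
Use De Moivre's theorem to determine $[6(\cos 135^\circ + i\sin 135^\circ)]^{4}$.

By De Moivre: z^n = r^n(cos(nθ) + i sin(nθ))
= 6^4(cos(4*135°) + i sin(4*135°))
= 1296(cos 180° + i sin 180°)
= -1296


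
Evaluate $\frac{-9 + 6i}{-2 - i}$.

Multiply numerator and denominator by conjugate (-2 + i):
= (-9 + 6i)(-2 + i) / ((-2)^2 + (-1)^2)
= (12 - 21i) / 5
= 12/5 - (21/5)i


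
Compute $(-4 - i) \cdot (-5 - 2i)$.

(a1*a2 - b1*b2) + (a1*b2 + b1*a2)i
= (20 - 2) + (8 + 5)i
= 18 + 13i


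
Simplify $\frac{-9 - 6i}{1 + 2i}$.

Multiply numerator and denominator by conjugate (1 - 2i):
= (-9 - 6i)(1 - 2i) / (1^2 + 2^2)
= (-21 + 12i) / 5
= -21/5 + (12/5)i


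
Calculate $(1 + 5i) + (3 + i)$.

(1 + 3) + (5 + 1)i = 4 + 6i


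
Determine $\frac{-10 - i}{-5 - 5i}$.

Multiply numerator and denominator by conjugate (-5 + 5i):
= (-10 - i)(-5 + 5i) / ((-5)^2 + (-5)^2)
= (55 - 45i) / 50
Divide through by 5: (11 - 9i) / 10
= 11/10 - (9/10)i


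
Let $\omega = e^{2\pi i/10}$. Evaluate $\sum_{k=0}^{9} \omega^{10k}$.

Since 10 divides 10, ω^10 = (ω^10)^1 = 1^1 = 1, so every term is 1.
Sum = 10 · 1 = 10


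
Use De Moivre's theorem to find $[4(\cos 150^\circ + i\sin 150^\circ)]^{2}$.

By De Moivre: z^n = r^n(cos(nθ) + i sin(nθ))
= 4^2(cos(2*150°) + i sin(2*150°))
= 16(cos 300° + i sin 300°)
= 8 - 8*sqrt(3)i


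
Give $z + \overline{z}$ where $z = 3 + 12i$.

z + conjugate(z) = (a + bi) + (a - bi) = 2a
= 2 * 3 = 6


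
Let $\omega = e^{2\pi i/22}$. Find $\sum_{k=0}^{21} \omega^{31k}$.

Let ζ = ω^31 = e^(2πi·31/22). Since 22 ∤ 31, ζ ≠ 1.
Sum = Σ_{k=0}^{21} ζ^k = (ζ^22 - 1)/(ζ - 1) = (ω^{31·22} - 1)/(ζ - 1) = (1 - 1)/(ζ - 1) = 0


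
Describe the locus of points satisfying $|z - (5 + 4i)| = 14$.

|z - z0| = r describes a circle centered at z0 with radius r
Here z0 = 5 + 4i and r = 14
Locus: Circle centered at (5, 4) with radius 14


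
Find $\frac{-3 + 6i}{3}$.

Divisor is real, so divide each part by 3:
= -1 + 2i


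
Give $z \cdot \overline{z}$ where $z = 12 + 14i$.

z * conjugate(z) = |z|^2 = a^2 + b^2
= 12^2 + 14^2 = 340


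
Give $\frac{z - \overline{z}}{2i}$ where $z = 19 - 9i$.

z - conjugate(z) = 2bi
(z - conjugate(z))/(2i) = 2bi/(2i) = b = -9


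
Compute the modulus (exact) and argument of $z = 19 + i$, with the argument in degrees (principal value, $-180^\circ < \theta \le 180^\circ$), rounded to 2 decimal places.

|z| = sqrt(19^2 + 1^2) = sqrt(362)
arg(z) = arctan(b/a) = arctan(1/19) (quadrant-adjusted) = 3.01°


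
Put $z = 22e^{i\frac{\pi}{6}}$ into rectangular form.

a = r cos θ = 22 * sqrt(3)/2 = 11*sqrt(3)
b = r sin θ = 22 * 1/2 = 11
z = 11*sqrt(3) + 11i


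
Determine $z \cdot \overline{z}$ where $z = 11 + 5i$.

z * conjugate(z) = |z|^2 = a^2 + b^2
= 11^2 + 5^2 = 146


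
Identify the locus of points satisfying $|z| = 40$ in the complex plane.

|z| = 40 means sqrt(x^2 + y^2) = 40
This is a circle of radius 40 centered at the origin


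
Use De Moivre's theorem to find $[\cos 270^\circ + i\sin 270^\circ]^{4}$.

By De Moivre: z^n = r^n(cos(nθ) + i sin(nθ))
= 1^4(cos(4*270°) + i sin(4*270°))
= 1(cos 0° + i sin 0°)
= 1


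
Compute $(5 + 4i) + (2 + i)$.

(5 + 2) + (4 + 1)i = 7 + 5i


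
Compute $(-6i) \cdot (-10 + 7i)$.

(a1*a2 - b1*b2) + (a1*b2 + b1*a2)i
= (0 - (-42)) + (0 + 60)i
= 42 + 60i


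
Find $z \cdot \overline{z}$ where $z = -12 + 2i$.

z * conjugate(z) = |z|^2 = a^2 + b^2
= (-12)^2 + 2^2 = 148


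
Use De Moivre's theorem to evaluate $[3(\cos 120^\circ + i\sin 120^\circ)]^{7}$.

By De Moivre: z^n = r^n(cos(nθ) + i sin(nθ))
= 3^7(cos(7*120°) + i sin(7*120°))
= 2187(cos 120° + i sin 120°)
= -2187/2 + (2187*sqrt(3)/2)i


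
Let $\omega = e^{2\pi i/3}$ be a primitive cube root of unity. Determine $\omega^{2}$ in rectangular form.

ω^2 = e^(2πi·2/3) = e^(i·4π/3)
= cos(4π/3) + i sin(4π/3)
= -1/2 - (sqrt(3)/2)i


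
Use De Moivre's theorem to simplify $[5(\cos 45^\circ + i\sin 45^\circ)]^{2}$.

By De Moivre: z^n = r^n(cos(nθ) + i sin(nθ))
= 5^2(cos(2*45°) + i sin(2*45°))
= 25(cos 90° + i sin 90°)
= 25i


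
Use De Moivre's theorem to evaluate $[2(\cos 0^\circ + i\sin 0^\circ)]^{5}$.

By De Moivre: z^n = r^n(cos(nθ) + i sin(nθ))
= 2^5(cos(5*0°) + i sin(5*0°))
= 32(cos 0° + i sin 0°)
= 32


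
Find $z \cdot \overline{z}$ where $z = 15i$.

z * conjugate(z) = |z|^2 = a^2 + b^2
= 0^2 + 15^2 = 225


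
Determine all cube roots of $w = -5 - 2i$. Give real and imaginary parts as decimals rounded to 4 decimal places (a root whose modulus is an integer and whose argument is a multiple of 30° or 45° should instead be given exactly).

|w| = sqrt(29) ≈ 5.385165, arg(w) ≈ 201.801409°
Root modulus = sqrt(29)^(1/3) ≈ 1.752803
Root arguments: θ_k = (arg(w) + 360°k)/3 for k = 0, 1, ..., 2
Compute each root as (root modulus)(cos θ_k + i sin θ_k) using full-precision intermediates, then round to 4 decimal places.
Roots: 0.6773 + 1.6166i, -1.7387 - 0.2217i, 1.0614 - 1.3949i


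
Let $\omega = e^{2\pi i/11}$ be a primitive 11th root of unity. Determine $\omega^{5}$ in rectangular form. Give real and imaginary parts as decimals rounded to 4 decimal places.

ω^5 = e^(2πi·5/11) = e^(i·10π/11)
= cos(10π/11) + i sin(10π/11)
= -0.9595 + 0.2817i


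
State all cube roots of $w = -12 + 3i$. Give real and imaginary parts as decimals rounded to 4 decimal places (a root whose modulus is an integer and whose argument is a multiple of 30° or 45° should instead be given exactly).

|w| = sqrt(153) ≈ 12.369317, arg(w) ≈ 165.963757°
Root modulus = sqrt(153)^(1/3) ≈ 2.312678
Root arguments: θ_k = (arg(w) + 360°k)/3 for k = 0, 1, ..., 2
Compute each root as (root modulus)(cos θ_k + i sin θ_k) using full-precision intermediates, then round to 4 decimal places.
Roots: 1.3159 + 1.9018i, -2.3050 + 0.1886i, 0.9891 - 2.0905i


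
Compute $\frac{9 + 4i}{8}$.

Divisor is real, so divide each part by 8:
= 9/8 + (1/2)i


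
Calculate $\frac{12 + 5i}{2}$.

Divisor is real, so divide each part by 2:
= 6 + (5/2)i


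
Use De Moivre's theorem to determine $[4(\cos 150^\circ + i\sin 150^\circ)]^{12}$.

By De Moivre: z^n = r^n(cos(nθ) + i sin(nθ))
= 4^12(cos(12*150°) + i sin(12*150°))
= 16777216(cos 0° + i sin 0°)
= 16777216


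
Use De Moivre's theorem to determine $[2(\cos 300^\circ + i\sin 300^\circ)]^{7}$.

By De Moivre: z^n = r^n(cos(nθ) + i sin(nθ))
= 2^7(cos(7*300°) + i sin(7*300°))
= 128(cos 300° + i sin 300°)
= 64 - 64*sqrt(3)i


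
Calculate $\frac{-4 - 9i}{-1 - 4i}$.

Multiply numerator and denominator by conjugate (-1 + 4i):
= (-4 - 9i)(-1 + 4i) / ((-1)^2 + (-4)^2)
= (40 - 7i) / 17
= 40/17 - (7/17)i


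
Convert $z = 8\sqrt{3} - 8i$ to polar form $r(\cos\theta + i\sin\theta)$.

r = |z| = sqrt(a^2 + b^2) = sqrt((8*sqrt(3))^2 + (-8)^2) = sqrt(192 + 64) = sqrt(256) = 16
θ = arctan(b/a) = arctan(-8/13.8564) (quadrant-adjusted) = 330°
z = 16(cos 330° + i sin 330°)


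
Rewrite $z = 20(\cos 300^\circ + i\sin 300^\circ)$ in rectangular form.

a = r cos θ = 20 * 1/2 = 10
b = r sin θ = 20 * -sqrt(3)/2 = -10*sqrt(3)
z = 10 - 10*sqrt(3)i


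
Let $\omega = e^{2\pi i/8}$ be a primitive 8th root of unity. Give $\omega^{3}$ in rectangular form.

ω^3 = e^(2πi·3/8) = e^(i·3π/4)
= cos(3π/4) + i sin(3π/4)
= -sqrt(2)/2 + (sqrt(2)/2)i


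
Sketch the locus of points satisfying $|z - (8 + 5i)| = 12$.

|z - z0| = r describes a circle centered at z0 with radius r
Here z0 = 8 + 5i and r = 12
Locus: Circle centered at (8, 5) with radius 12


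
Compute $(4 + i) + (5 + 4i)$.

(4 + 5) + (1 + 4)i = 9 + 5i


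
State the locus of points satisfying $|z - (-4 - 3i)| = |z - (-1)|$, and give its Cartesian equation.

|z - z1| = |z - z2| means z is equidistant from z1 and z2,
i.e. the perpendicular bisector of the segment from (-4, -3) to (-1, 0) (midpoint (-5/2, -3/2)).
With z = x + yi, square both sides:
(x - (-4))^2 + (y - (-3))^2 = (x - (-1))^2 + (y - 0)^2
The x^2 and y^2 terms cancel: 6x + 6y = 1 - 25 = -24
Simplify: x + y = -4
Locus: Perpendicular bisector of the segment from (-4, -3) to (-1, 0): the line x + y = -4


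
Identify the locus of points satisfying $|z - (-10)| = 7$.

|z - z0| = r describes a circle centered at z0 with radius r
Here z0 = -10 and r = 7
Locus: Circle centered at (-10, 0) with radius 7


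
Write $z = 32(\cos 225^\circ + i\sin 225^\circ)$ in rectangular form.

a = r cos θ = 32 * -sqrt(2)/2 = -16*sqrt(2)
b = r sin θ = 32 * -sqrt(2)/2 = -16*sqrt(2)
z = -16*sqrt(2) - 16*sqrt(2)i


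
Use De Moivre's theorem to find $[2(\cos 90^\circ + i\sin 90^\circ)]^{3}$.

By De Moivre: z^n = r^n(cos(nθ) + i sin(nθ))
= 2^3(cos(3*90°) + i sin(3*90°))
= 8(cos 270° + i sin 270°)
= -8i


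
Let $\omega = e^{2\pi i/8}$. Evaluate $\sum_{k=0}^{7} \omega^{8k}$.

Since 8 divides 8, ω^8 = (ω^8)^1 = 1^1 = 1, so every term is 1.
Sum = 8 · 1 = 8


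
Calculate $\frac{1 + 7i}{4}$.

Divisor is real, so divide each part by 4:
= 1/4 + (7/4)i


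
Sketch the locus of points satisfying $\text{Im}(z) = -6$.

Im(z) = y where z = x + yi; the equation y = -6 is satisfied by all points with that y-coordinate
Locus: Horizontal line y = -6


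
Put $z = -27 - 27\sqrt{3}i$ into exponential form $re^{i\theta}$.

r = |z| = sqrt((-27)^2 + (-27*sqrt(3))^2) = sqrt(729 + 2187) = sqrt(2916) = 54
θ = arctan(b/a) = arctan(-46.7654/-27) (quadrant-adjusted) = 240° = 4π/3
z = 54e^(i*4π/3)


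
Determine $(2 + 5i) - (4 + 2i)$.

(2 - 4) + (5 - 2)i = -2 + 3i


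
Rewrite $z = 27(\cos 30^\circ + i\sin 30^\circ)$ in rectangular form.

a = r cos θ = 27 * sqrt(3)/2 = 27*sqrt(3)/2
b = r sin θ = 27 * 1/2 = 27/2
z = 27*sqrt(3)/2 + (27/2)i


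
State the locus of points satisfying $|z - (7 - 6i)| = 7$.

|z - z0| = r describes a circle centered at z0 with radius r
Here z0 = 7 - 6i and r = 7
Locus: Circle centered at (7, -6) with radius 7


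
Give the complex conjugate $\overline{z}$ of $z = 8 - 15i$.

If z = a + bi, then conjugate(z) = a - bi
conjugate(8 - 15i) = 8 + 15i


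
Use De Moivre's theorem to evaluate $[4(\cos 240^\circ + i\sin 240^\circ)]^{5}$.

By De Moivre: z^n = r^n(cos(nθ) + i sin(nθ))
= 4^5(cos(5*240°) + i sin(5*240°))
= 1024(cos 120° + i sin 120°)
= -512 + 512*sqrt(3)i


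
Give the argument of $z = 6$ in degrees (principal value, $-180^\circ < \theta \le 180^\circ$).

b = 0 and a > 0, so z lies on the positive real axis: θ = 0°


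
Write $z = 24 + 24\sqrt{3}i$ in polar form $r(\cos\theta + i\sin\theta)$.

r = |z| = sqrt(a^2 + b^2) = sqrt((24)^2 + (24*sqrt(3))^2) = sqrt(576 + 1728) = sqrt(2304) = 48
θ = arctan(b/a) = arctan(41.5692/24) (quadrant-adjusted) = 60°
z = 48(cos 60° + i sin 60°)


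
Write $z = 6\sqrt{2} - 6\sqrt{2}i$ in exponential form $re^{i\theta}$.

r = |z| = sqrt((6*sqrt(2))^2 + (-6*sqrt(2))^2) = sqrt(72 + 72) = sqrt(144) = 12
θ = arctan(b/a) = arctan(-8.4853/8.4853) (quadrant-adjusted) = -45° = -π/4
z = 12e^(-i*π/4)


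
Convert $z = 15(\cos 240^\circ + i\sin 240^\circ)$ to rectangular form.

a = r cos θ = 15 * -1/2 = -15/2
b = r sin θ = 15 * -sqrt(3)/2 = -15*sqrt(3)/2
z = -15/2 - (15*sqrt(3)/2)i


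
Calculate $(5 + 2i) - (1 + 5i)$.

(5 - 1) + (2 - 5)i = 4 - 3i


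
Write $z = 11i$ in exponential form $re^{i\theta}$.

r = |z| = sqrt((0)^2 + (11)^2) = sqrt(0 + 121) = sqrt(121) = 11
a = 0 and b > 0, so z lies on the positive imaginary axis: θ = 90° = π/2
z = 11e^(i*π/2)


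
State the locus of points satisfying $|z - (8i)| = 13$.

|z - z0| = r describes a circle centered at z0 with radius r
Here z0 = 8i and r = 13
Locus: Circle centered at (0, 8) with radius 13


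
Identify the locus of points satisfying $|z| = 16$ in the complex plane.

|z| = 16 means sqrt(x^2 + y^2) = 16
This is a circle of radius 16 centered at the origin


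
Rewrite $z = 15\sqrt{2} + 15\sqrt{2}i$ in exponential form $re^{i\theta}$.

r = |z| = sqrt((15*sqrt(2))^2 + (15*sqrt(2))^2) = sqrt(450 + 450) = sqrt(900) = 30
θ = arctan(b/a) = arctan(21.2132/21.2132) (quadrant-adjusted) = 45° = π/4
z = 30e^(i*π/4)


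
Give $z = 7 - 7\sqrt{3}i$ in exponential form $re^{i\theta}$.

r = |z| = sqrt((7)^2 + (-7*sqrt(3))^2) = sqrt(49 + 147) = sqrt(196) = 14
θ = arctan(b/a) = arctan(-12.1244/7) (quadrant-adjusted) = -60° = -π/3
z = 14e^(-i*π/3)


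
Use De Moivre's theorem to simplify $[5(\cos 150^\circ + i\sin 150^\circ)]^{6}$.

By De Moivre: z^n = r^n(cos(nθ) + i sin(nθ))
= 5^6(cos(6*150°) + i sin(6*150°))
= 15625(cos 180° + i sin 180°)
= -15625


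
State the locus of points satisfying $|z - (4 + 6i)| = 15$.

|z - z0| = r describes a circle centered at z0 with radius r
Here z0 = 4 + 6i and r = 15
Locus: Circle centered at (4, 6) with radius 15


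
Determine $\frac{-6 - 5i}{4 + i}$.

Multiply numerator and denominator by conjugate (4 - i):
= (-6 - 5i)(4 - i) / (4^2 + 1^2)
= (-29 - 14i) / 17
= -29/17 - (14/17)i


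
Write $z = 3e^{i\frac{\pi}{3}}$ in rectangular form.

a = r cos θ = 3 * 1/2 = 3/2
b = r sin θ = 3 * sqrt(3)/2 = 3*sqrt(3)/2
z = 3/2 + (3*sqrt(3)/2)i


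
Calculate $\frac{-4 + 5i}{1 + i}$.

Multiply numerator and denominator by conjugate (1 - i):
= (-4 + 5i)(1 - i) / (1^2 + 1^2)
= (1 + 9i) / 2
= 1/2 + (9/2)i


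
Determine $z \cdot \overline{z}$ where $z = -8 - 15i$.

z * conjugate(z) = |z|^2 = a^2 + b^2
= (-8)^2 + (-15)^2 = 289


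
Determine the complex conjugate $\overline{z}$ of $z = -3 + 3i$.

If z = a + bi, then conjugate(z) = a - bi
conjugate(-3 + 3i) = -3 - 3i


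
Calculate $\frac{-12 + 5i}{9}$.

Divisor is real, so divide each part by 9:
= -4/3 + (5/9)i


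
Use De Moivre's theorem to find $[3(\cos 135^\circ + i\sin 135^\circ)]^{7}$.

By De Moivre: z^n = r^n(cos(nθ) + i sin(nθ))
= 3^7(cos(7*135°) + i sin(7*135°))
= 2187(cos 225° + i sin 225°)
= -2187*sqrt(2)/2 - (2187*sqrt(2)/2)i


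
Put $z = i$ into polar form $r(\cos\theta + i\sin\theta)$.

r = |z| = sqrt(a^2 + b^2) = sqrt((0)^2 + (1)^2) = sqrt(0 + 1) = sqrt(1) = 1
a = 0 and b > 0, so z lies on the positive imaginary axis: θ = 90°
z = 1(cos 90° + i sin 90°)


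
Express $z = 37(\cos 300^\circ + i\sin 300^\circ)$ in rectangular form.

a = r cos θ = 37 * 1/2 = 37/2
b = r sin θ = 37 * -sqrt(3)/2 = -37*sqrt(3)/2
z = 37/2 - (37*sqrt(3)/2)i


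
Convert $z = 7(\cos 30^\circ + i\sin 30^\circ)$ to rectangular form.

a = r cos θ = 7 * sqrt(3)/2 = 7*sqrt(3)/2
b = r sin θ = 7 * 1/2 = 7/2
z = 7*sqrt(3)/2 + (7/2)i


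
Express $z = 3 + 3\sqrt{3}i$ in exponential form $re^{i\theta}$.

r = |z| = sqrt((3)^2 + (3*sqrt(3))^2) = sqrt(9 + 27) = sqrt(36) = 6
θ = arctan(b/a) = arctan(5.1962/3) (quadrant-adjusted) = 60° = π/3
z = 6e^(i*π/3)


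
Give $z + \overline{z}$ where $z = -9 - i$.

z + conjugate(z) = (a + bi) + (a - bi) = 2a
= 2 * (-9) = -18


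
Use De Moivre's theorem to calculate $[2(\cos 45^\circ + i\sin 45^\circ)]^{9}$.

By De Moivre: z^n = r^n(cos(nθ) + i sin(nθ))
= 2^9(cos(9*45°) + i sin(9*45°))
= 512(cos 45° + i sin 45°)
= 256*sqrt(2) + 256*sqrt(2)i


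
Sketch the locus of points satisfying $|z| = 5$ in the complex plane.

|z| = 5 means sqrt(x^2 + y^2) = 5
This is a circle of radius 5 centered at the origin


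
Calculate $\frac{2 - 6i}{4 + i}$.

Multiply numerator and denominator by conjugate (4 - i):
= (2 - 6i)(4 - i) / (4^2 + 1^2)
= (2 - 26i) / 17
= 2/17 - (26/17)i


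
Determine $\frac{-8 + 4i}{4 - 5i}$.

Multiply numerator and denominator by conjugate (4 + 5i):
= (-8 + 4i)(4 + 5i) / (4^2 + (-5)^2)
= (-52 - 24i) / 41
= -52/41 - (24/41)i


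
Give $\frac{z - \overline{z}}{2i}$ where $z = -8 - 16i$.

z - conjugate(z) = 2bi
(z - conjugate(z))/(2i) = 2bi/(2i) = b = -16


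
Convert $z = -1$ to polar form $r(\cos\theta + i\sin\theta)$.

r = |z| = sqrt(a^2 + b^2) = sqrt((-1)^2 + (0)^2) = sqrt(1 + 0) = sqrt(1) = 1
b = 0 and a < 0, so z lies on the negative real axis: θ = 180°
z = 1(cos 180° + i sin 180°)


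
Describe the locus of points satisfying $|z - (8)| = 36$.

|z - z0| = r describes a circle centered at z0 with radius r
Here z0 = 8 and r = 36
Locus: Circle centered at (8, 0) with radius 36


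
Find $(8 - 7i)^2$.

(a + bi)^2 = a^2 - b^2 + 2abi
= 8^2 - (-7)^2 + 2*8*(-7)i
= 15 - 112i


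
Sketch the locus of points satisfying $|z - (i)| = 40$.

|z - z0| = r describes a circle centered at z0 with radius r
Here z0 = i and r = 40
Locus: Circle centered at (0, 1) with radius 40


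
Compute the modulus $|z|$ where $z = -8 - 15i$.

|z| = sqrt(a^2 + b^2) = sqrt((-8)^2 + (-15)^2) = sqrt(289) = 17


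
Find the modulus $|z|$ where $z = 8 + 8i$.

|z| = sqrt(a^2 + b^2) = sqrt(8^2 + 8^2) = sqrt(128) = sqrt(128)


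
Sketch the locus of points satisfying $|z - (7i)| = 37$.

|z - z0| = r describes a circle centered at z0 with radius r
Here z0 = 7i and r = 37
Locus: Circle centered at (0, 7) with radius 37


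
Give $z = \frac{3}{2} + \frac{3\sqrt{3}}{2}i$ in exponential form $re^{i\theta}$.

r = |z| = sqrt((3/2)^2 + (3*sqrt(3)/2)^2) = sqrt(9/4 + 27/4) = sqrt(9) = 3
θ = arctan(b/a) = arctan(2.5981/1.5) (quadrant-adjusted) = 60° = π/3
z = 3e^(i*π/3)


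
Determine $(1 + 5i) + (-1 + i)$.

(1 + (-1)) + (5 + 1)i = 6i


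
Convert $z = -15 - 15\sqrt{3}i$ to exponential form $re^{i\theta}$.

r = |z| = sqrt((-15)^2 + (-15*sqrt(3))^2) = sqrt(225 + 675) = sqrt(900) = 30
θ = arctan(b/a) = arctan(-25.9808/-15) (quadrant-adjusted) = -120° = -2π/3
z = 30e^(-i*2π/3)


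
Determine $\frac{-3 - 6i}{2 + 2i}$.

Multiply numerator and denominator by conjugate (2 - 2i):
= (-3 - 6i)(2 - 2i) / (2^2 + 2^2)
= (-18 - 6i) / 8
Divide through by 2: (-9 - 3i) / 4
= -9/4 - (3/4)i


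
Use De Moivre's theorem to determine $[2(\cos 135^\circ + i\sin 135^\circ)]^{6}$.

By De Moivre: z^n = r^n(cos(nθ) + i sin(nθ))
= 2^6(cos(6*135°) + i sin(6*135°))
= 64(cos 90° + i sin 90°)
= 64i


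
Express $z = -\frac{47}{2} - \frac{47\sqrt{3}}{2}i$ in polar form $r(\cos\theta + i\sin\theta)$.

r = |z| = sqrt(a^2 + b^2) = sqrt((-47/2)^2 + (-47*sqrt(3)/2)^2) = sqrt(2209/4 + 6627/4) = sqrt(2209) = 47
θ = arctan(b/a) = arctan(-40.7032/-23.5) (quadrant-adjusted) = 240°
z = 47(cos 240° + i sin 240°)


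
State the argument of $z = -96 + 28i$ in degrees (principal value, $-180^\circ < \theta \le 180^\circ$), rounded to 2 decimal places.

θ = arctan(b/a) = arctan(28/-96) (quadrant-adjusted) = 163.74°


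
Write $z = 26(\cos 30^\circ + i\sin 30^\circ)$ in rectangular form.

a = r cos θ = 26 * sqrt(3)/2 = 13*sqrt(3)
b = r sin θ = 26 * 1/2 = 13
z = 13*sqrt(3) + 13i


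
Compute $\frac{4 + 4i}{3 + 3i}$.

Multiply numerator and denominator by conjugate (3 - 3i):
= (4 + 4i)(3 - 3i) / (3^2 + 3^2)
= (24) / 18
Divide through by 6: (4) / 3
= 4/3


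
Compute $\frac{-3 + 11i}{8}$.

Divisor is real, so divide each part by 8:
= -3/8 + (11/8)i


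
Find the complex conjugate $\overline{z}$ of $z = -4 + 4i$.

If z = a + bi, then conjugate(z) = a - bi
conjugate(-4 + 4i) = -4 - 4i


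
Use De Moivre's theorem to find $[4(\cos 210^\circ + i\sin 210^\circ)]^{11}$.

By De Moivre: z^n = r^n(cos(nθ) + i sin(nθ))
= 4^11(cos(11*210°) + i sin(11*210°))
= 4194304(cos 150° + i sin 150°)
= -2097152*sqrt(3) + 2097152i


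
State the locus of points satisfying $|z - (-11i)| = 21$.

|z - z0| = r describes a circle centered at z0 with radius r
Here z0 = -11i and r = 21
Locus: Circle centered at (0, -11) with radius 21


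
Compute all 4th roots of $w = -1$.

|w| = 1, arg(w) = 180°
Root modulus = 1^(1/4) = 1
Root arguments: θ_k = (180° + 360°k)/4 for k = 0, 1, ..., 3
Roots: sqrt(2)/2 + (sqrt(2)/2)i, -sqrt(2)/2 + (sqrt(2)/2)i, -sqrt(2)/2 - (sqrt(2)/2)i, sqrt(2)/2 - (sqrt(2)/2)i


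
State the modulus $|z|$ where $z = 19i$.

|z| = sqrt(a^2 + b^2) = sqrt(0^2 + 19^2) = sqrt(361) = 19


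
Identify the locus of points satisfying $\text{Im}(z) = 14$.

Im(z) = y where z = x + yi; the equation y = 14 is satisfied by all points with that y-coordinate
Locus: Horizontal line y = 14


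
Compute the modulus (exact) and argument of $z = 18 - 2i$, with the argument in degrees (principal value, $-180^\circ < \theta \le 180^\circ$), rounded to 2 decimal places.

|z| = sqrt(18^2 + (-2)^2) = sqrt(328)
arg(z) = arctan(b/a) = arctan(-2/18) (quadrant-adjusted) = -6.34°


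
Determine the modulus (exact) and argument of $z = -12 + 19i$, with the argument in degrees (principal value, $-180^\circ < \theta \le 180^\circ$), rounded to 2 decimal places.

|z| = sqrt((-12)^2 + 19^2) = sqrt(505)
arg(z) = arctan(b/a) = arctan(19/-12) (quadrant-adjusted) = 122.28°


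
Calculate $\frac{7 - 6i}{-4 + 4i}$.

Multiply numerator and denominator by conjugate (-4 - 4i):
= (7 - 6i)(-4 - 4i) / ((-4)^2 + 4^2)
= (-52 - 4i) / 32
Divide through by 4: (-13 - i) / 8
= -13/8 - (1/8)i


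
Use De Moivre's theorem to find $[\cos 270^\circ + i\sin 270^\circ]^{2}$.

By De Moivre: z^n = r^n(cos(nθ) + i sin(nθ))
= 1^2(cos(2*270°) + i sin(2*270°))
= 1(cos 180° + i sin 180°)
= -1


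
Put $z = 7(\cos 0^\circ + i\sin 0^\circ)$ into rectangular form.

a = r cos θ = 7 * 1 = 7
b = r sin θ = 7 * 0 = 0
z = 7


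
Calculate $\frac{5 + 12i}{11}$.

Divisor is real, so divide each part by 11:
= 5/11 + (12/11)i
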